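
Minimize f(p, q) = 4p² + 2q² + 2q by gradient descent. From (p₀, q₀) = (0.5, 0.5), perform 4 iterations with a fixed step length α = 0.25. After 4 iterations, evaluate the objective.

0.5

∇f = (8p, 4q + 2)
(p₁, q₁) = (0.5, 0.5) − 0.25·(4, 4) = (-0.5, -0.5)
(p₂, q₂) = (-0.5, -0.5) − 0.25·(-4, 0) = (0.5, -0.5)
(p₃, q₃) = (0.5, -0.5) − 0.25·(4, 0) = (-0.5, -0.5)
(p₄, q₄) = (-0.5, -0.5) − 0.25·(-4, 0) = (0.5, -0.5)
f(0.5, -0.5) = 0.5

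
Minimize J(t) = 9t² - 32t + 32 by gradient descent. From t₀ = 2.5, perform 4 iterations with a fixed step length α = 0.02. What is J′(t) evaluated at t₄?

2.18103808

J′(t) = 18t - 32
t₁ = 2.5 − 0.02·13 = 2.24
t₂ = 2.24 − 0.02·8.32 = 2.0736
t₃ = 2.0736 − 0.02·5.3248 = 1.967104
t₄ = 1.967104 − 0.02·3.407872 = 1.89894656
J′(t) at (1.89894656) = 2.18103808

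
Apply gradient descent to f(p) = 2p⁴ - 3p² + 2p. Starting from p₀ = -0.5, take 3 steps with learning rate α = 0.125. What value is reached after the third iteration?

-1

f′(p) = 8p³ - 6p + 2
Step 1: f′(-0.5) = 4; p₁ = -0.5 − 0.125·4 = -1
Step 2: f′(-1) = 0; p₂ = -1 − 0.125·0 = -1
Step 3: f′(-1) = 0; p₃ = -1 − 0.125·0 = -1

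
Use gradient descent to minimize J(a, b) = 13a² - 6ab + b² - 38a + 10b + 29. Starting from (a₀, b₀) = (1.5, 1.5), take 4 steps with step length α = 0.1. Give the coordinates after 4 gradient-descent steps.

(-1.2072, 1.3656)

∇J = (26a - 6b - 38, -6a + 2b + 10)
(a₁, b₁) = (1.5, 1.5) − 0.1·(-8, 4) = (2.3, 1.1)
(a₂, b₂) = (2.3, 1.1) − 0.1·(15.2, -1.6) = (0.78, 1.26)
(a₃, b₃) = (0.78, 1.26) − 0.1·(-25.28, 7.84) = (3.308, 0.476)
(a₄, b₄) = (3.308, 0.476) − 0.1·(45.152, -8.896) = (-1.2072, 1.3656)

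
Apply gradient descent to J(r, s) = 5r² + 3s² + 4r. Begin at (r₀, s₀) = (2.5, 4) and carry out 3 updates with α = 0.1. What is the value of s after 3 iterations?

0.256

∇J = (10r + 4, 6s)
(r₁, s₁) = (2.5, 4) − 0.1·(29, 24) = (-0.4, 1.6)
(r₂, s₂) = (-0.4, 1.6) − 0.1·(0, 9.6) = (-0.4, 0.64)
(r₃, s₃) = (-0.4, 0.64) − 0.1·(0, 3.84) = (-0.4, 0.256)
s = 0.256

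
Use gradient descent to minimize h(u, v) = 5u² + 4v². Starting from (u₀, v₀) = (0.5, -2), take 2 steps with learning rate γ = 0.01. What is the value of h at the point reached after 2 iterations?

12.28241236

∇h = (10u, 8v)
Step 1: at (0.5, -2), ∇h = (5, -16) → (0.5, -2) − 0.01·(5, -16) = (0.45, -1.84)
Step 2: at (0.45, -1.84), ∇h = (4.5, -14.72) → (0.45, -1.84) − 0.01·(4.5, -14.72) = (0.405, -1.6928)
h(0.405, -1.6928) = 12.28241236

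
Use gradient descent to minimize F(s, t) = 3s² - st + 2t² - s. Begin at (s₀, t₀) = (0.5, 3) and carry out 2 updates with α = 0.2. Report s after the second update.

0.2

∇F = (6s - t - 1, -s + 4t)
Step 1: at (0.5, 3), ∇F = (-1, 11.5) → (0.5, 3) − 0.2·(-1, 11.5) = (0.7, 0.7)
Step 2: at (0.7, 0.7), ∇F = (2.5, 2.1) → (0.7, 0.7) − 0.2·(2.5, 2.1) = (0.2, 0.28)
s = 0.2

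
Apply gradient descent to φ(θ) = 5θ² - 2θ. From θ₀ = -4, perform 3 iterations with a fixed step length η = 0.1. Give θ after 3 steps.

0.2

φ′(θ) = 10θ - 2
Step 1: φ′(-4) = -42; θ₁ = -4 − 0.1·(-42) = 0.2
Step 2: φ′(0.2) = 0; θ₂ = 0.2 − 0.1·0 = 0.2
Step 3: φ′(0.2) = 0; θ₃ = 0.2 − 0.1·0 = 0.2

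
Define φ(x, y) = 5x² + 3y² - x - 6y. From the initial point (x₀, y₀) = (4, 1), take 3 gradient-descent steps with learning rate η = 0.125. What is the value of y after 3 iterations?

1

∇φ = (10x - 1, 6y - 6)
Step 1: at (4, 1), ∇φ = (39, 0) → (4, 1) − 0.125·(39, 0) = (-0.875, 1)
Step 2: at (-0.875, 1), ∇φ = (-9.75, 0) → (-0.875, 1) − 0.125·(-9.75, 0) = (0.34375, 1)
Step 3: at (0.34375, 1), ∇φ = (2.4375, 0) → (0.34375, 1) − 0.125·(2.4375, 0) = (0.0390625, 1)
y = 1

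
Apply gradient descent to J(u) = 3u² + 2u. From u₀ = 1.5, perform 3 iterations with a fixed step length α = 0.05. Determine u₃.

0.2955

J′(u) = 6u + 2
Step 1: J′(1.5) = 11; u₁ = 1.5 − 0.05·11 = 0.95
Step 2: J′(0.95) = 7.7; u₂ = 0.95 − 0.05·7.7 = 0.565
Step 3: J′(0.565) = 5.39; u₃ = 0.565 − 0.05·5.39 = 0.2955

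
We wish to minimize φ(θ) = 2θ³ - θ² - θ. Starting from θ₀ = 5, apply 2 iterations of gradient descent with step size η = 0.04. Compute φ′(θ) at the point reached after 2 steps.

φ′(θ) = 6θ² - 2θ - 1
Step 1: φ′(5) = 139; θ₁ = 5 − 0.04·139 = -0.56
Step 2: φ′(-0.56) = 2.0016; θ₂ = -0.56 − 0.04·2.0016 = -0.640064
φ′(θ) at (-0.640064) = 2.738219544576

2.738219544576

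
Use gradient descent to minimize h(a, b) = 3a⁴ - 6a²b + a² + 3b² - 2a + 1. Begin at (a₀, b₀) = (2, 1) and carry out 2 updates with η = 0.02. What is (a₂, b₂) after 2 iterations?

∇h = (12a³ - 12ab + 2a - 2, -6a² + 6b)
(a₁, b₁) = (2, 1) − 0.02·(74, -18) = (0.52, 1.36)
(a₂, b₂) = (0.52, 1.36) − 0.02·(-7.759104, 6.5376) = (0.67518208, 1.229248)

(0.67518208, 1.229248)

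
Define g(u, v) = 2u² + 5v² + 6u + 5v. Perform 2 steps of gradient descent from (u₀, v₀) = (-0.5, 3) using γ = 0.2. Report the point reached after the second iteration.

∇g = (4u + 6, 10v + 5)
Step 1: at (-0.5, 3), ∇g = (4, 35) → (-0.5, 3) − 0.2·(4, 35) = (-1.3, -4)
Step 2: at (-1.3, -4), ∇g = (0.8, -35) → (-1.3, -4) − 0.2·(0.8, -35) = (-1.46, 3)

(-1.46, 3)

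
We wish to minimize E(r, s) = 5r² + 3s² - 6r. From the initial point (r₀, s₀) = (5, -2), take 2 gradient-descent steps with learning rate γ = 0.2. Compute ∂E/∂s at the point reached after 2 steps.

-0.48

∇E = (10r - 6, 6s)
(r₁, s₁) = (5, -2) − 0.2·(44, -12) = (-3.8, 0.4)
(r₂, s₂) = (-3.8, 0.4) − 0.2·(-44, 2.4) = (5, -0.08)
∂E/∂s at (5, -0.08) = -0.48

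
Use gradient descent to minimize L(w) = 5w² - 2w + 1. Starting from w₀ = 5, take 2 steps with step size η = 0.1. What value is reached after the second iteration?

L′(w) = 10w - 2
w₁ = 5 − 0.1·48 = 0.2
w₂ = 0.2 − 0.1·0 = 0.2

0.2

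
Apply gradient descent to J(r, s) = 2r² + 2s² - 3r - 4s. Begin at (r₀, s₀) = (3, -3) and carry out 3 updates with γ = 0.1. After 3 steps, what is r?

∇J = (4r - 3, 4s - 4)
Step 1: at (3, -3), ∇J = (9, -16) → (3, -3) − 0.1·(9, -16) = (2.1, -1.4)
Step 2: at (2.1, -1.4), ∇J = (5.4, -9.6) → (2.1, -1.4) − 0.1·(5.4, -9.6) = (1.56, -0.44)
Step 3: at (1.56, -0.44), ∇J = (3.24, -5.76) → (1.56, -0.44) − 0.1·(3.24, -5.76) = (1.236, 0.136)
r = 1.236

1.236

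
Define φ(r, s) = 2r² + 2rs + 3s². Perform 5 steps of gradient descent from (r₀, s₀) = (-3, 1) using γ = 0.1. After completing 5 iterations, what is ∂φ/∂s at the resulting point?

0.88

∇φ = (4r + 2s, 2r + 6s)
Step 1: at (-3, 1), ∇φ = (-10, 0) → (-3, 1) − 0.1·(-10, 0) = (-2, 1)
Step 2: at (-2, 1), ∇φ = (-6, 2) → (-2, 1) − 0.1·(-6, 2) = (-1.4, 0.8)
Step 3: at (-1.4, 0.8), ∇φ = (-4, 2) → (-1.4, 0.8) − 0.1·(-4, 2) = (-1, 0.6)
Step 4: at (-1, 0.6), ∇φ = (-2.8, 1.6) → (-1, 0.6) − 0.1·(-2.8, 1.6) = (-0.72, 0.44)
Step 5: at (-0.72, 0.44), ∇φ = (-2, 1.2) → (-0.72, 0.44) − 0.1·(-2, 1.2) = (-0.52, 0.32)
∂φ/∂s at (-0.52, 0.32) = 0.88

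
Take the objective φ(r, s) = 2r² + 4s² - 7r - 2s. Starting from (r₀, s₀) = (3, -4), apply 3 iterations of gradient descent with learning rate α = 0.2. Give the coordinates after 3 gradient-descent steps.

(1.76, 1.168)

∇φ = (4r - 7, 8s - 2)
Step 1: at (3, -4), ∇φ = (5, -34) → (3, -4) − 0.2·(5, -34) = (2, 2.8)
Step 2: at (2, 2.8), ∇φ = (1, 20.4) → (2, 2.8) − 0.2·(1, 20.4) = (1.8, -1.28)
Step 3: at (1.8, -1.28), ∇φ = (0.2, -12.24) → (1.8, -1.28) − 0.2·(0.2, -12.24) = (1.76, 1.168)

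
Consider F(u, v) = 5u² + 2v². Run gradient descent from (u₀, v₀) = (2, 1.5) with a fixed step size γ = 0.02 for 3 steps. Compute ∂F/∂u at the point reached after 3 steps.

10.24

∇F = (10u, 4v)
Step 1: at (2, 1.5), ∇F = (20, 6) → (2, 1.5) − 0.02·(20, 6) = (1.6, 1.38)
Step 2: at (1.6, 1.38), ∇F = (16, 5.52) → (1.6, 1.38) − 0.02·(16, 5.52) = (1.28, 1.2696)
Step 3: at (1.28, 1.2696), ∇F = (12.8, 5.0784) → (1.28, 1.2696) − 0.02·(12.8, 5.0784) = (1.024, 1.168032)
∂F/∂u at (1.024, 1.168032) = 10.24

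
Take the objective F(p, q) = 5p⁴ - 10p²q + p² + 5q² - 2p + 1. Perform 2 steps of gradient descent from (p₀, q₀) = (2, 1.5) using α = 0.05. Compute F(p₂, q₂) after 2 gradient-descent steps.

574533.53938713088

∇F = (20p³ - 20pq + 2p - 2, -10p² + 10q)
(p₁, q₁) = (2, 1.5) − 0.05·(102, -25) = (-3.1, 2.75)
(p₂, q₂) = (-3.1, 2.75) − 0.05·(-433.52, -68.6) = (18.576, 6.18)
F(18.576, 6.18) = 574533.53938713088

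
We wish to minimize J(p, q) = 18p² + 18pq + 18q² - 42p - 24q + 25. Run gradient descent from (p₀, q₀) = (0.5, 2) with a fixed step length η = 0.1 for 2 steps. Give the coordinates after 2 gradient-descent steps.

(12.68, 13.28)

∇J = (36p + 18q - 42, 18p + 36q - 24)
Step 1: at (0.5, 2), ∇J = (12, 57) → (0.5, 2) − 0.1·(12, 57) = (-0.7, -3.7)
Step 2: at (-0.7, -3.7), ∇J = (-133.8, -169.8) → (-0.7, -3.7) − 0.1·(-133.8, -169.8) = (12.68, 13.28)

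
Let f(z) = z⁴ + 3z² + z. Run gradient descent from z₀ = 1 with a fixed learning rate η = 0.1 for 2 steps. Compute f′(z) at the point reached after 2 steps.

f′(z) = 4z³ + 6z + 1
Step 1: f′(1) = 11; z₁ = 1 − 0.1·11 = -0.1
Step 2: f′(-0.1) = 0.396; z₂ = -0.1 − 0.1·0.396 = -0.1396
f′(z) at (-0.1396) = 0.151517811456

0.151517811456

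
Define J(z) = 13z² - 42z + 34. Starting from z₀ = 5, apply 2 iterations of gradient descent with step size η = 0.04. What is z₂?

1.6208

J′(z) = 26z - 42
Step 1: J′(5) = 88; z₁ = 5 − 0.04·88 = 1.48
Step 2: J′(1.48) = -3.52; z₂ = 1.48 − 0.04·(-3.52) = 1.6208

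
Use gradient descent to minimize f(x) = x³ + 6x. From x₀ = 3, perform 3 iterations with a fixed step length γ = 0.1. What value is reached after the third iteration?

f′(x) = 3x² + 6
Step 1: f′(3) = 33; x₁ = 3 − 0.1·33 = -0.3
Step 2: f′(-0.3) = 6.27; x₂ = -0.3 − 0.1·6.27 = -0.927
Step 3: f′(-0.927) = 8.577987; x₃ = -0.927 − 0.1·8.577987 = -1.7847987

-1.7847987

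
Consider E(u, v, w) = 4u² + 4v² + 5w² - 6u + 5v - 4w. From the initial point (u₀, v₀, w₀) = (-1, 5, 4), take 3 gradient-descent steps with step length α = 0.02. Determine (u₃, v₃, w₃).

(-0.287232, 2.70896, 2.2432)

∇E = (8u - 6, 8v + 5, 10w - 4)
(u₁, v₁, w₁) = (-1, 5, 4) − 0.02·(-14, 45, 36) = (-0.72, 4.1, 3.28)
(u₂, v₂, w₂) = (-0.72, 4.1, 3.28) − 0.02·(-11.76, 37.8, 28.8) = (-0.4848, 3.344, 2.704)
(u₃, v₃, w₃) = (-0.4848, 3.344, 2.704) − 0.02·(-9.8784, 31.752, 23.04) = (-0.287232, 2.70896, 2.2432)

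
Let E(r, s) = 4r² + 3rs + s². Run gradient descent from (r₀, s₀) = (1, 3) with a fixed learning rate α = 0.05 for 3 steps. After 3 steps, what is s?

∇E = (8r + 3s, 3r + 2s)
(r₁, s₁) = (1, 3) − 0.05·(17, 9) = (0.15, 2.55)
(r₂, s₂) = (0.15, 2.55) − 0.05·(8.85, 5.55) = (-0.2925, 2.2725)
(r₃, s₃) = (-0.2925, 2.2725) − 0.05·(4.4775, 3.6675) = (-0.516375, 2.089125)
s = 2.089125

2.089125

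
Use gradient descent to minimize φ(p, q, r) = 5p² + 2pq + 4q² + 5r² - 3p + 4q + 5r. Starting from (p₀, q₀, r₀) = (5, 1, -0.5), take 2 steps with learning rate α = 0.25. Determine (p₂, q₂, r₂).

∇φ = (10p + 2q - 3, 2p + 8q + 4, 10r + 5)
(p₁, q₁, r₁) = (5, 1, -0.5) − 0.25·(49, 22, 0) = (-7.25, -4.5, -0.5)
(p₂, q₂, r₂) = (-7.25, -4.5, -0.5) − 0.25·(-84.5, -46.5, 0) = (13.875, 7.125, -0.5)

(13.875, 7.125, -0.5)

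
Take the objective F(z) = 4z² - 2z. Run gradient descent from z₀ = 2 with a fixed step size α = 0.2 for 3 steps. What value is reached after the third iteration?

-0.128

F′(z) = 8z - 2
Step 1: F′(2) = 14; z₁ = 2 − 0.2·14 = -0.8
Step 2: F′(-0.8) = -8.4; z₂ = -0.8 − 0.2·(-8.4) = 0.88
Step 3: F′(0.88) = 5.04; z₃ = 0.88 − 0.2·5.04 = -0.128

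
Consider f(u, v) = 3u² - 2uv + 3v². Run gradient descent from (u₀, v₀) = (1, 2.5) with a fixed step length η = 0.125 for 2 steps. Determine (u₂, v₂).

∇f = (6u - 2v, -2u + 6v)
Step 1: at (1, 2.5), ∇f = (1, 13) → (1, 2.5) − 0.125·(1, 13) = (0.875, 0.875)
Step 2: at (0.875, 0.875), ∇f = (3.5, 3.5) → (0.875, 0.875) − 0.125·(3.5, 3.5) = (0.4375, 0.4375)

(0.4375, 0.4375)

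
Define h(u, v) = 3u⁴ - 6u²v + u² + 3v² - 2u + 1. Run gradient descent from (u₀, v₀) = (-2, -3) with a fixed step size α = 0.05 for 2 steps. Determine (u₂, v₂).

∇h = (12u³ - 12uv + 2u - 2, -6u² + 6v)
(u₁, v₁) = (-2, -3) − 0.05·(-174, -42) = (6.7, -0.9)
(u₂, v₂) = (6.7, -0.9) − 0.05·(3692.916, -274.74) = (-177.9458, 12.837)

(-177.9458, 12.837)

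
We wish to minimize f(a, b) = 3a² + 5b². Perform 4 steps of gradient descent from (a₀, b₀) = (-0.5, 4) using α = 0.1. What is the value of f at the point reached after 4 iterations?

0.00049152

∇f = (6a, 10b)
(a₁, b₁) = (-0.5, 4) − 0.1·(-3, 40) = (-0.2, 0)
(a₂, b₂) = (-0.2, 0) − 0.1·(-1.2, 0) = (-0.08, 0)
(a₃, b₃) = (-0.08, 0) − 0.1·(-0.48, 0) = (-0.032, 0)
(a₄, b₄) = (-0.032, 0) − 0.1·(-0.192, 0) = (-0.0128, 0)
f(-0.0128, 0) = 0.00049152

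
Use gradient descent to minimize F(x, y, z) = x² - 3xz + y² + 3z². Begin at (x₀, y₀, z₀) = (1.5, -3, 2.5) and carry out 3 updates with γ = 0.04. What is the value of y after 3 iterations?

-2.336064

∇F = (2x - 3z, 2y, -3x + 6z)
Step 1: at (1.5, -3, 2.5), ∇F = (-4.5, -6, 10.5) → (1.5, -3, 2.5) − 0.04·(-4.5, -6, 10.5) = (1.68, -2.76, 2.08)
Step 2: at (1.68, -2.76, 2.08), ∇F = (-2.88, -5.52, 7.44) → (1.68, -2.76, 2.08) − 0.04·(-2.88, -5.52, 7.44) = (1.7952, -2.5392, 1.7824)
Step 3: at (1.7952, -2.5392, 1.7824), ∇F = (-1.7568, -5.0784, 5.3088) → (1.7952, -2.5392, 1.7824) − 0.04·(-1.7568, -5.0784, 5.3088) = (1.865472, -2.336064, 1.570048)
y = -2.336064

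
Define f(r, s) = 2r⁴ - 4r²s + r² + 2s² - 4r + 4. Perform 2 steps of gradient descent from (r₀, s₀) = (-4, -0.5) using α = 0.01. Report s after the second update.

∇f = (8r³ - 8rs + 2r - 4, -4r² + 4s)
Step 1: at (-4, -0.5), ∇f = (-540, -66) → (-4, -0.5) − 0.01·(-540, -66) = (1.4, 0.16)
Step 2: at (1.4, 0.16), ∇f = (18.96, -7.2) → (1.4, 0.16) − 0.01·(18.96, -7.2) = (1.2104, 0.232)
s = 0.232

0.232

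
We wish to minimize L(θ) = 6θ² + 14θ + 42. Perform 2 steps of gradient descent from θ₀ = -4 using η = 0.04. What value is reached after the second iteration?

L′(θ) = 12θ + 14
Step 1: L′(-4) = -34; θ₁ = -4 − 0.04·(-34) = -2.64
Step 2: L′(-2.64) = -17.68; θ₂ = -2.64 − 0.04·(-17.68) = -1.9328

-1.9328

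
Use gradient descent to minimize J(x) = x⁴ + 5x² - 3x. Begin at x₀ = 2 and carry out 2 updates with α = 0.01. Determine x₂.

1.25128196

J′(x) = 4x³ + 10x - 3
x₁ = 2 − 0.01·49 = 1.51
x₂ = 1.51 − 0.01·25.871804 = 1.25128196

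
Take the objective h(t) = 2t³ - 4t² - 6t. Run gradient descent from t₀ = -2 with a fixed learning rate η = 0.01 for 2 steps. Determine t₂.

-2.795736

h′(t) = 6t² - 8t - 6
t₁ = -2 − 0.01·34 = -2.34
t₂ = -2.34 − 0.01·45.5736 = -2.795736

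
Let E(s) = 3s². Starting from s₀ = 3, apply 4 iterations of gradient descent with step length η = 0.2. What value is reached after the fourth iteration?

E′(s) = 6s
Step 1: E′(3) = 18; s₁ = 3 − 0.2·18 = -0.6
Step 2: E′(-0.6) = -3.6; s₂ = -0.6 − 0.2·(-3.6) = 0.12
Step 3: E′(0.12) = 0.72; s₃ = 0.12 − 0.2·0.72 = -0.024
Step 4: E′(-0.024) = -0.144; s₄ = -0.024 − 0.2·(-0.144) = 0.0048

0.0048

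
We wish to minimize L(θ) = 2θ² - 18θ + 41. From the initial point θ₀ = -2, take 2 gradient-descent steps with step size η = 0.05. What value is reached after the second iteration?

L′(θ) = 4θ - 18
Step 1: L′(-2) = -26; θ₁ = -2 − 0.05·(-26) = -0.7
Step 2: L′(-0.7) = -20.8; θ₂ = -0.7 − 0.05·(-20.8) = 0.34

0.34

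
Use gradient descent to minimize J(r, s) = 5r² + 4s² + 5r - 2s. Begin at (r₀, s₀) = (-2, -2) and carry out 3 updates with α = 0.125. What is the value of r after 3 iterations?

∇J = (10r + 5, 8s - 2)
(r₁, s₁) = (-2, -2) − 0.125·(-15, -18) = (-0.125, 0.25)
(r₂, s₂) = (-0.125, 0.25) − 0.125·(3.75, 0) = (-0.59375, 0.25)
(r₃, s₃) = (-0.59375, 0.25) − 0.125·(-0.9375, 0) = (-0.4765625, 0.25)
r = -0.4765625

-0.4765625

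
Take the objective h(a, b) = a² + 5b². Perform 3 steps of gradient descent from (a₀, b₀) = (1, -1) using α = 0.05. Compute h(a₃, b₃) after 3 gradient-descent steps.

0.609566

∇h = (2a, 10b)
Step 1: at (1, -1), ∇h = (2, -10) → (1, -1) − 0.05·(2, -10) = (0.9, -0.5)
Step 2: at (0.9, -0.5), ∇h = (1.8, -5) → (0.9, -0.5) − 0.05·(1.8, -5) = (0.81, -0.25)
Step 3: at (0.81, -0.25), ∇h = (1.62, -2.5) → (0.81, -0.25) − 0.05·(1.62, -2.5) = (0.729, -0.125)
h(0.729, -0.125) = 0.609566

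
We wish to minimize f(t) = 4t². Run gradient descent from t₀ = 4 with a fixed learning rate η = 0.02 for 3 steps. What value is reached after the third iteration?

2.370816

f′(t) = 8t
t₁ = 4 − 0.02·32 = 3.36
t₂ = 3.36 − 0.02·26.88 = 2.8224
t₃ = 2.8224 − 0.02·22.5792 = 2.370816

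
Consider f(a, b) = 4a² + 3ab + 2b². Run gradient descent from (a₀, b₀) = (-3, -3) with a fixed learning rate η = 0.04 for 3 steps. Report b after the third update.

-1.248768

∇f = (8a + 3b, 3a + 4b)
(a₁, b₁) = (-3, -3) − 0.04·(-33, -21) = (-1.68, -2.16)
(a₂, b₂) = (-1.68, -2.16) − 0.04·(-19.92, -13.68) = (-0.8832, -1.6128)
(a₃, b₃) = (-0.8832, -1.6128) − 0.04·(-11.904, -9.1008) = (-0.40704, -1.248768)
b = -1.248768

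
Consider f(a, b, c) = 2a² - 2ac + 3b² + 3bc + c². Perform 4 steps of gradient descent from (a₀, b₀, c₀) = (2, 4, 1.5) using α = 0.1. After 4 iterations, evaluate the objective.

∇f = (4a - 2c, 6b + 3c, -2a + 3b + 2c)
Step 1: at (2, 4, 1.5), ∇f = (5, 28.5, 11) → (2, 4, 1.5) − 0.1·(5, 28.5, 11) = (1.5, 1.15, 0.4)
Step 2: at (1.5, 1.15, 0.4), ∇f = (5.2, 8.1, 1.25) → (1.5, 1.15, 0.4) − 0.1·(5.2, 8.1, 1.25) = (0.98, 0.34, 0.275)
Step 3: at (0.98, 0.34, 0.275), ∇f = (3.37, 2.865, -0.39) → (0.98, 0.34, 0.275) − 0.1·(3.37, 2.865, -0.39) = (0.643, 0.0535, 0.314)
Step 4: at (0.643, 0.0535, 0.314), ∇f = (1.944, 1.263, -0.4975) → (0.643, 0.0535, 0.314) − 0.1·(1.944, 1.263, -0.4975) = (0.4486, -0.0728, 0.36375)
f(0.4486, -0.0728, 0.36375) = 0.1448980025

0.1448980025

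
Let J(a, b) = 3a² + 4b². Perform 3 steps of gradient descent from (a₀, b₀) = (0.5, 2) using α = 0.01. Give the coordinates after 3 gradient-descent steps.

∇J = (6a, 8b)
(a₁, b₁) = (0.5, 2) − 0.01·(3, 16) = (0.47, 1.84)
(a₂, b₂) = (0.47, 1.84) − 0.01·(2.82, 14.72) = (0.4418, 1.6928)
(a₃, b₃) = (0.4418, 1.6928) − 0.01·(2.6508, 13.5424) = (0.415292, 1.557376)

(0.415292, 1.557376)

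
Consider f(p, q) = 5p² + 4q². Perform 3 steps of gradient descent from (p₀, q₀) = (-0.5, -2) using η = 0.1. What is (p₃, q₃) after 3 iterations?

∇f = (10p, 8q)
(p₁, q₁) = (-0.5, -2) − 0.1·(-5, -16) = (0, -0.4)
(p₂, q₂) = (0, -0.4) − 0.1·(0, -3.2) = (0, -0.08)
(p₃, q₃) = (0, -0.08) − 0.1·(0, -0.64) = (0, -0.016)

(0, -0.016)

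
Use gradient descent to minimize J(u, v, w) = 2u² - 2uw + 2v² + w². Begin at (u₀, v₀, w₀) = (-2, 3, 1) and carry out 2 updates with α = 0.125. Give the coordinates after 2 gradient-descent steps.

∇J = (4u - 2w, 4v, -2u + 2w)
Step 1: at (-2, 3, 1), ∇J = (-10, 12, 6) → (-2, 3, 1) − 0.125·(-10, 12, 6) = (-0.75, 1.5, 0.25)
Step 2: at (-0.75, 1.5, 0.25), ∇J = (-3.5, 6, 2) → (-0.75, 1.5, 0.25) − 0.125·(-3.5, 6, 2) = (-0.3125, 0.75, 0)

(-0.3125, 0.75, 0)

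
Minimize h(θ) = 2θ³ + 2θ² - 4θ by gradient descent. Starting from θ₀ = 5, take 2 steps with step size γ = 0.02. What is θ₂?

1.286912

h′(θ) = 6θ² + 4θ - 4
Step 1: h′(5) = 166; θ₁ = 5 − 0.02·166 = 1.68
Step 2: h′(1.68) = 19.6544; θ₂ = 1.68 − 0.02·19.6544 = 1.286912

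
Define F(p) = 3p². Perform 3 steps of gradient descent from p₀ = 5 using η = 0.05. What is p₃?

1.715

F′(p) = 6p
p₁ = 5 − 0.05·30 = 3.5
p₂ = 3.5 − 0.05·21 = 2.45
p₃ = 2.45 − 0.05·14.7 = 1.715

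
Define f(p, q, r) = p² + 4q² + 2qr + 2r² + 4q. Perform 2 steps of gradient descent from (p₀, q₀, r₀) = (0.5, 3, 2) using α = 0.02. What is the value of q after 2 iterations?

1.8336

∇f = (2p, 8q + 2r + 4, 2q + 4r)
Step 1: at (0.5, 3, 2), ∇f = (1, 32, 14) → (0.5, 3, 2) − 0.02·(1, 32, 14) = (0.48, 2.36, 1.72)
Step 2: at (0.48, 2.36, 1.72), ∇f = (0.96, 26.32, 11.6) → (0.48, 2.36, 1.72) − 0.02·(0.96, 26.32, 11.6) = (0.4608, 1.8336, 1.488)
q = 1.8336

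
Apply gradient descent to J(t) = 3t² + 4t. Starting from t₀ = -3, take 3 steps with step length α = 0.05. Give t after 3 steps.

J′(t) = 6t + 4
Step 1: J′(-3) = -14; t₁ = -3 − 0.05·(-14) = -2.3
Step 2: J′(-2.3) = -9.8; t₂ = -2.3 − 0.05·(-9.8) = -1.81
Step 3: J′(-1.81) = -6.86; t₃ = -1.81 − 0.05·(-6.86) = -1.467

-1.467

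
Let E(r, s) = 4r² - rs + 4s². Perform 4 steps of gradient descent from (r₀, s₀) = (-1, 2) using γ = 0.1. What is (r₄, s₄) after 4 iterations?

(0.0039, 0.0042)

∇E = (8r - s, -r + 8s)
(r₁, s₁) = (-1, 2) − 0.1·(-10, 17) = (0, 0.3)
(r₂, s₂) = (0, 0.3) − 0.1·(-0.3, 2.4) = (0.03, 0.06)
(r₃, s₃) = (0.03, 0.06) − 0.1·(0.18, 0.45) = (0.012, 0.015)
(r₄, s₄) = (0.012, 0.015) − 0.1·(0.081, 0.108) = (0.0039, 0.0042)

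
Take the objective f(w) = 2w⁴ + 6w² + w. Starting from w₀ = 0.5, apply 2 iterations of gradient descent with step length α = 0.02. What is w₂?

f′(w) = 8w³ + 12w + 1
Step 1: f′(0.5) = 8; w₁ = 0.5 − 0.02·8 = 0.34
Step 2: f′(0.34) = 5.394432; w₂ = 0.34 − 0.02·5.394432 = 0.23211136

0.23211136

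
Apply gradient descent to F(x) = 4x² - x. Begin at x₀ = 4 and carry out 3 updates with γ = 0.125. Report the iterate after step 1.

F′(x) = 8x - 1
Step 1: F′(4) = 31; x₁ = 4 − 0.125·31 = 0.125

0.125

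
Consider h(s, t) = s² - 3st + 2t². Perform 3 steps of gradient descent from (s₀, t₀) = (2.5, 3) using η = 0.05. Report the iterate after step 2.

(2.84625, 2.625)

∇h = (2s - 3t, -3s + 4t)
(s₁, t₁) = (2.5, 3) − 0.05·(-4, 4.5) = (2.7, 2.775)
(s₂, t₂) = (2.7, 2.775) − 0.05·(-2.925, 3) = (2.84625, 2.625)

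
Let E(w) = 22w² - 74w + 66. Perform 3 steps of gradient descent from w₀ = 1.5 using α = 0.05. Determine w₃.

1.996

E′(w) = 44w - 74
Step 1: E′(1.5) = -8; w₁ = 1.5 − 0.05·(-8) = 1.9
Step 2: E′(1.9) = 9.6; w₂ = 1.9 − 0.05·9.6 = 1.42
Step 3: E′(1.42) = -11.52; w₃ = 1.42 − 0.05·(-11.52) = 1.996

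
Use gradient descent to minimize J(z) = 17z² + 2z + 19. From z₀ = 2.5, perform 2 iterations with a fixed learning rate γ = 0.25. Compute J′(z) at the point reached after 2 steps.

J′(z) = 34z + 2
Step 1: J′(2.5) = 87; z₁ = 2.5 − 0.25·87 = -19.25
Step 2: J′(-19.25) = -652.5; z₂ = -19.25 − 0.25·(-652.5) = 143.875
J′(z) at (143.875) = 4893.75

4893.75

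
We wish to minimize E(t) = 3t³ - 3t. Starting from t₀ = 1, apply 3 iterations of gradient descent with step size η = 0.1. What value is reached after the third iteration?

0.5777776

E′(t) = 9t² - 3
t₁ = 1 − 0.1·6 = 0.4
t₂ = 0.4 − 0.1·(-1.56) = 0.556
t₃ = 0.556 − 0.1·(-0.217776) = 0.5777776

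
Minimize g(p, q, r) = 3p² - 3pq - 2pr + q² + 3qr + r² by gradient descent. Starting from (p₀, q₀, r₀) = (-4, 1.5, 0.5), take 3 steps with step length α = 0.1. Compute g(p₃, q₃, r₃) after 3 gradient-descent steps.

∇g = (6p - 3q - 2r, -3p + 2q + 3r, -2p + 3q + 2r)
Step 1: at (-4, 1.5, 0.5), ∇g = (-29.5, 16.5, 13.5) → (-4, 1.5, 0.5) − 0.1·(-29.5, 16.5, 13.5) = (-1.05, -0.15, -0.85)
Step 2: at (-1.05, -0.15, -0.85), ∇g = (-4.15, 0.3, -0.05) → (-1.05, -0.15, -0.85) − 0.1·(-4.15, 0.3, -0.05) = (-0.635, -0.18, -0.845)
Step 3: at (-0.635, -0.18, -0.845), ∇g = (-1.58, -0.99, -0.96) → (-0.635, -0.18, -0.845) − 0.1·(-1.58, -0.99, -0.96) = (-0.477, -0.081, -0.749)
g(-0.477, -0.081, -0.749) = 0.601699

0.601699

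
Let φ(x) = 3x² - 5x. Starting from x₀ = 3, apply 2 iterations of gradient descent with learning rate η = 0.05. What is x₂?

1.895

φ′(x) = 6x - 5
Step 1: φ′(3) = 13; x₁ = 3 − 0.05·13 = 2.35
Step 2: φ′(2.35) = 9.1; x₂ = 2.35 − 0.05·9.1 = 1.895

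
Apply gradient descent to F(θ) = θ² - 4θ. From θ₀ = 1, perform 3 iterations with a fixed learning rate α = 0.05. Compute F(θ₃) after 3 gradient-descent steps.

F′(θ) = 2θ - 4
θ₁ = 1 − 0.05·(-2) = 1.1
θ₂ = 1.1 − 0.05·(-1.8) = 1.19
θ₃ = 1.19 − 0.05·(-1.62) = 1.271
F(1.271) = -3.468559

-3.468559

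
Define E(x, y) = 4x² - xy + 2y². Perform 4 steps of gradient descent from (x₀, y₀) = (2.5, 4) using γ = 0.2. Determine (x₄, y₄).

(0.2624, -0.0448)

∇E = (8x - y, -x + 4y)
Step 1: at (2.5, 4), ∇E = (16, 13.5) → (2.5, 4) − 0.2·(16, 13.5) = (-0.7, 1.3)
Step 2: at (-0.7, 1.3), ∇E = (-6.9, 5.9) → (-0.7, 1.3) − 0.2·(-6.9, 5.9) = (0.68, 0.12)
Step 3: at (0.68, 0.12), ∇E = (5.32, -0.2) → (0.68, 0.12) − 0.2·(5.32, -0.2) = (-0.384, 0.16)
Step 4: at (-0.384, 0.16), ∇E = (-3.232, 1.024) → (-0.384, 0.16) − 0.2·(-3.232, 1.024) = (0.2624, -0.0448)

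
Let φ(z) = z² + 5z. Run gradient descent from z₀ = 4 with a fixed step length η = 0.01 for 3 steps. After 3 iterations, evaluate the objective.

31.176840591504

φ′(z) = 2z + 5
z₁ = 4 − 0.01·13 = 3.87
z₂ = 3.87 − 0.01·12.74 = 3.7426
z₃ = 3.7426 − 0.01·12.4852 = 3.617748
φ(3.617748) = 31.176840591504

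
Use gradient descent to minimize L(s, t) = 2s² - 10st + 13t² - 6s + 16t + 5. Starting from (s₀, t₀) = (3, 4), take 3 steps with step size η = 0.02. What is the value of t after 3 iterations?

1.17568

∇L = (4s - 10t - 6, -10s + 26t + 16)
Step 1: at (3, 4), ∇L = (-34, 90) → (3, 4) − 0.02·(-34, 90) = (3.68, 2.2)
Step 2: at (3.68, 2.2), ∇L = (-13.28, 36.4) → (3.68, 2.2) − 0.02·(-13.28, 36.4) = (3.9456, 1.472)
Step 3: at (3.9456, 1.472), ∇L = (-4.9376, 14.816) → (3.9456, 1.472) − 0.02·(-4.9376, 14.816) = (4.044352, 1.17568)
t = 1.17568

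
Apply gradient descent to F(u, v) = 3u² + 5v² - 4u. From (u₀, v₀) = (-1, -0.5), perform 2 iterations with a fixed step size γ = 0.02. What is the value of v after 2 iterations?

∇F = (6u - 4, 10v)
Step 1: at (-1, -0.5), ∇F = (-10, -5) → (-1, -0.5) − 0.02·(-10, -5) = (-0.8, -0.4)
Step 2: at (-0.8, -0.4), ∇F = (-8.8, -4) → (-0.8, -0.4) − 0.02·(-8.8, -4) = (-0.624, -0.32)
v = -0.32

-0.32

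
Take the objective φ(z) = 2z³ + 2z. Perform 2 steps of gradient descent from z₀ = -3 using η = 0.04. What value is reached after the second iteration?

-11.909824

φ′(z) = 6z² + 2
z₁ = -3 − 0.04·56 = -5.24
z₂ = -5.24 − 0.04·166.7456 = -11.909824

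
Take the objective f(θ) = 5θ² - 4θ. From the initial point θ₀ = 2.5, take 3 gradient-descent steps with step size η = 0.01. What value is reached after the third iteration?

1.9309

f′(θ) = 10θ - 4
Step 1: f′(2.5) = 21; θ₁ = 2.5 − 0.01·21 = 2.29
Step 2: f′(2.29) = 18.9; θ₂ = 2.29 − 0.01·18.9 = 2.101
Step 3: f′(2.101) = 17.01; θ₃ = 2.101 − 0.01·17.01 = 1.9309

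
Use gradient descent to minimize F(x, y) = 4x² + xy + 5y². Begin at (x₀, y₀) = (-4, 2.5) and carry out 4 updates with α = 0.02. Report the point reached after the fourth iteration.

(-2.10845216, 1.20461768)

∇F = (8x + y, x + 10y)
(x₁, y₁) = (-4, 2.5) − 0.02·(-29.5, 21) = (-3.41, 2.08)
(x₂, y₂) = (-3.41, 2.08) − 0.02·(-25.2, 17.39) = (-2.906, 1.7322)
(x₃, y₃) = (-2.906, 1.7322) − 0.02·(-21.5158, 14.416) = (-2.475684, 1.44388)
(x₄, y₄) = (-2.475684, 1.44388) − 0.02·(-18.361592, 11.963116) = (-2.10845216, 1.20461768)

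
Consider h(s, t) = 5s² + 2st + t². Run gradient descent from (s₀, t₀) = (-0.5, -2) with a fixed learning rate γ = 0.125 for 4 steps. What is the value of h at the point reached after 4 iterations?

0.470703125

∇h = (10s + 2t, 2s + 2t)
(s₁, t₁) = (-0.5, -2) − 0.125·(-9, -5) = (0.625, -1.375)
(s₂, t₂) = (0.625, -1.375) − 0.125·(3.5, -1.5) = (0.1875, -1.1875)
(s₃, t₃) = (0.1875, -1.1875) − 0.125·(-0.5, -2) = (0.25, -0.9375)
(s₄, t₄) = (0.25, -0.9375) − 0.125·(0.625, -1.375) = (0.171875, -0.765625)
h(0.171875, -0.765625) = 0.470703125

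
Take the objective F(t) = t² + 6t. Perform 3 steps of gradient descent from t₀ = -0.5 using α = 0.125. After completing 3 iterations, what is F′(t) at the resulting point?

F′(t) = 2t + 6
Step 1: F′(-0.5) = 5; t₁ = -0.5 − 0.125·5 = -1.125
Step 2: F′(-1.125) = 3.75; t₂ = -1.125 − 0.125·3.75 = -1.59375
Step 3: F′(-1.59375) = 2.8125; t₃ = -1.59375 − 0.125·2.8125 = -1.9453125
F′(t) at (-1.9453125) = 2.109375

2.109375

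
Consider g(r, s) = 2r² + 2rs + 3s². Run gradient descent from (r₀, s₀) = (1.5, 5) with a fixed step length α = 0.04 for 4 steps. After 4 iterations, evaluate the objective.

6.966924797952

∇g = (4r + 2s, 2r + 6s)
Step 1: at (1.5, 5), ∇g = (16, 33) → (1.5, 5) − 0.04·(16, 33) = (0.86, 3.68)
Step 2: at (0.86, 3.68), ∇g = (10.8, 23.8) → (0.86, 3.68) − 0.04·(10.8, 23.8) = (0.428, 2.728)
Step 3: at (0.428, 2.728), ∇g = (7.168, 17.224) → (0.428, 2.728) − 0.04·(7.168, 17.224) = (0.14128, 2.03904)
Step 4: at (0.14128, 2.03904), ∇g = (4.6432, 12.5168) → (0.14128, 2.03904) − 0.04·(4.6432, 12.5168) = (-0.044448, 1.538368)
g(-0.044448, 1.538368) = 6.966924797952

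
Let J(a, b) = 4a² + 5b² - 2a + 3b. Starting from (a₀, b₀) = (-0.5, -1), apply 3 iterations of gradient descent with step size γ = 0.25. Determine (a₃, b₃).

∇J = (8a - 2, 10b + 3)
Step 1: at (-0.5, -1), ∇J = (-6, -7) → (-0.5, -1) − 0.25·(-6, -7) = (1, 0.75)
Step 2: at (1, 0.75), ∇J = (6, 10.5) → (1, 0.75) − 0.25·(6, 10.5) = (-0.5, -1.875)
Step 3: at (-0.5, -1.875), ∇J = (-6, -15.75) → (-0.5, -1.875) − 0.25·(-6, -15.75) = (1, 2.0625)

(1, 2.0625)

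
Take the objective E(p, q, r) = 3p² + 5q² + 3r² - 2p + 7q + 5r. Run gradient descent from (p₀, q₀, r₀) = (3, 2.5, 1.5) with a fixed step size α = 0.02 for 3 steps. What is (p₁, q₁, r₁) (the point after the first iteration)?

∇E = (6p - 2, 10q + 7, 6r + 5)
Step 1: at (3, 2.5, 1.5), ∇E = (16, 32, 14) → (3, 2.5, 1.5) − 0.02·(16, 32, 14) = (2.68, 1.86, 1.22)

(2.68, 1.86, 1.22)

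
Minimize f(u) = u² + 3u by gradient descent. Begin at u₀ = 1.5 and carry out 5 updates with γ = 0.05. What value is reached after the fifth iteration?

0.27147

f′(u) = 2u + 3
u₁ = 1.5 − 0.05·6 = 1.2
u₂ = 1.2 − 0.05·5.4 = 0.93
u₃ = 0.93 − 0.05·4.86 = 0.687
u₄ = 0.687 − 0.05·4.374 = 0.4683
u₅ = 0.4683 − 0.05·3.9366 = 0.27147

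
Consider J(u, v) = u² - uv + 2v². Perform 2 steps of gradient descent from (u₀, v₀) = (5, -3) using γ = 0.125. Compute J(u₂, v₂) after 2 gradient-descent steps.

5.90380859375

∇J = (2u - v, -u + 4v)
Step 1: at (5, -3), ∇J = (13, -17) → (5, -3) − 0.125·(13, -17) = (3.375, -0.875)
Step 2: at (3.375, -0.875), ∇J = (7.625, -6.875) → (3.375, -0.875) − 0.125·(7.625, -6.875) = (2.421875, -0.015625)
J(2.421875, -0.015625) = 5.90380859375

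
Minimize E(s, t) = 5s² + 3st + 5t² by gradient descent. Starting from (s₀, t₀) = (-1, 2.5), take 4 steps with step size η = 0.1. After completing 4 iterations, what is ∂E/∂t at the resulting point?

0.1782

∇E = (10s + 3t, 3s + 10t)
(s₁, t₁) = (-1, 2.5) − 0.1·(-2.5, 22) = (-0.75, 0.3)
(s₂, t₂) = (-0.75, 0.3) − 0.1·(-6.6, 0.75) = (-0.09, 0.225)
(s₃, t₃) = (-0.09, 0.225) − 0.1·(-0.225, 1.98) = (-0.0675, 0.027)
(s₄, t₄) = (-0.0675, 0.027) − 0.1·(-0.594, 0.0675) = (-0.0081, 0.02025)
∂E/∂t at (-0.0081, 0.02025) = 0.1782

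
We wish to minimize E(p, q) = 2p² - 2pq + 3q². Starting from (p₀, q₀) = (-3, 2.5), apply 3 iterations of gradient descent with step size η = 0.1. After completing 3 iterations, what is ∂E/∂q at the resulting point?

-0.2

∇E = (4p - 2q, -2p + 6q)
(p₁, q₁) = (-3, 2.5) − 0.1·(-17, 21) = (-1.3, 0.4)
(p₂, q₂) = (-1.3, 0.4) − 0.1·(-6, 5) = (-0.7, -0.1)
(p₃, q₃) = (-0.7, -0.1) − 0.1·(-2.6, 0.8) = (-0.44, -0.18)
∂E/∂q at (-0.44, -0.18) = -0.2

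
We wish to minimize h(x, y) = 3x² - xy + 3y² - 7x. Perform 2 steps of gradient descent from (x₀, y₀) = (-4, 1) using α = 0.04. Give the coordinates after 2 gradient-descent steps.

(-1.7632, 0.3472)

∇h = (6x - y - 7, -x + 6y)
(x₁, y₁) = (-4, 1) − 0.04·(-32, 10) = (-2.72, 0.6)
(x₂, y₂) = (-2.72, 0.6) − 0.04·(-23.92, 6.32) = (-1.7632, 0.3472)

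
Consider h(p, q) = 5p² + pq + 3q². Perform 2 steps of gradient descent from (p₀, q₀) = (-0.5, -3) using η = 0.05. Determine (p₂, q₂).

(0.05375, -1.4475)

∇h = (10p + q, p + 6q)
Step 1: at (-0.5, -3), ∇h = (-8, -18.5) → (-0.5, -3) − 0.05·(-8, -18.5) = (-0.1, -2.075)
Step 2: at (-0.1, -2.075), ∇h = (-3.075, -12.55) → (-0.1, -2.075) − 0.05·(-3.075, -12.55) = (0.05375, -1.4475)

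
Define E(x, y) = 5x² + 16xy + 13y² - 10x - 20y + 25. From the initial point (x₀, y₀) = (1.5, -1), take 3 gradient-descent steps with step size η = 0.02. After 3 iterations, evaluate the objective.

∇E = (10x + 16y - 10, 16x + 26y - 20)
Step 1: at (1.5, -1), ∇E = (-11, -22) → (1.5, -1) − 0.02·(-11, -22) = (1.72, -0.56)
Step 2: at (1.72, -0.56), ∇E = (-1.76, -7.04) → (1.72, -0.56) − 0.02·(-1.76, -7.04) = (1.7552, -0.4192)
Step 3: at (1.7552, -0.4192), ∇E = (0.8448, -2.816) → (1.7552, -0.4192) − 0.02·(0.8448, -2.816) = (1.738304, -0.36288)
E(1.738304, -0.36288) = 21.60219652096

21.60219652096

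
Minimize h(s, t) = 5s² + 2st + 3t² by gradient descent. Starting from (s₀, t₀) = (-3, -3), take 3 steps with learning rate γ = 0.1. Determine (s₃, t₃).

(0.072, -0.168)

∇h = (10s + 2t, 2s + 6t)
Step 1: at (-3, -3), ∇h = (-36, -24) → (-3, -3) − 0.1·(-36, -24) = (0.6, -0.6)
Step 2: at (0.6, -0.6), ∇h = (4.8, -2.4) → (0.6, -0.6) − 0.1·(4.8, -2.4) = (0.12, -0.36)
Step 3: at (0.12, -0.36), ∇h = (0.48, -1.92) → (0.12, -0.36) − 0.1·(0.48, -1.92) = (0.072, -0.168)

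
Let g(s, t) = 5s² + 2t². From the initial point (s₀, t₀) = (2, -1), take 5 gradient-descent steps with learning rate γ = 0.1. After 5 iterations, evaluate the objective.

∇g = (10s, 4t)
(s₁, t₁) = (2, -1) − 0.1·(20, -4) = (0, -0.6)
(s₂, t₂) = (0, -0.6) − 0.1·(0, -2.4) = (0, -0.36)
(s₃, t₃) = (0, -0.36) − 0.1·(0, -1.44) = (0, -0.216)
(s₄, t₄) = (0, -0.216) − 0.1·(0, -0.864) = (0, -0.1296)
(s₅, t₅) = (0, -0.1296) − 0.1·(0, -0.5184) = (0, -0.07776)
g(0, -0.07776) = 0.0120932352

0.0120932352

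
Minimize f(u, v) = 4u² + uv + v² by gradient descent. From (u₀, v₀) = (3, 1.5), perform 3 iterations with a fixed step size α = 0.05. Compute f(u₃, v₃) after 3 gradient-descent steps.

2.3139931640625

∇f = (8u + v, u + 2v)
Step 1: at (3, 1.5), ∇f = (25.5, 6) → (3, 1.5) − 0.05·(25.5, 6) = (1.725, 1.2)
Step 2: at (1.725, 1.2), ∇f = (15, 4.125) → (1.725, 1.2) − 0.05·(15, 4.125) = (0.975, 0.99375)
Step 3: at (0.975, 0.99375), ∇f = (8.79375, 2.9625) → (0.975, 0.99375) − 0.05·(8.79375, 2.9625) = (0.5353125, 0.845625)
f(0.5353125, 0.845625) = 2.3139931640625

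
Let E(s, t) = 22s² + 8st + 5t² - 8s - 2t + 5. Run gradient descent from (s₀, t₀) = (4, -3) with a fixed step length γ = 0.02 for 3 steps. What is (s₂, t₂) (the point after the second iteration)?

(0.7744, -2.5392)

∇E = (44s + 8t - 8, 8s + 10t - 2)
(s₁, t₁) = (4, -3) − 0.02·(144, 0) = (1.12, -3)
(s₂, t₂) = (1.12, -3) − 0.02·(17.28, -23.04) = (0.7744, -2.5392)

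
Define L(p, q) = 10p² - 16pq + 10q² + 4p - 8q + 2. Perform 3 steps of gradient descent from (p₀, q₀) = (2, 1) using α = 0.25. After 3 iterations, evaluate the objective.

∇L = (20p - 16q + 4, -16p + 20q - 8)
(p₁, q₁) = (2, 1) − 0.25·(28, -20) = (-5, 6)
(p₂, q₂) = (-5, 6) − 0.25·(-192, 192) = (43, -42)
(p₃, q₃) = (43, -42) − 0.25·(1536, -1536) = (-341, 342)
L(-341, 342) = 4194304

4194304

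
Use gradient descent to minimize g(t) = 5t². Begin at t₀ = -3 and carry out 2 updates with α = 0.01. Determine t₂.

-2.43

g′(t) = 10t
t₁ = -3 − 0.01·(-30) = -2.7
t₂ = -2.7 − 0.01·(-27) = -2.43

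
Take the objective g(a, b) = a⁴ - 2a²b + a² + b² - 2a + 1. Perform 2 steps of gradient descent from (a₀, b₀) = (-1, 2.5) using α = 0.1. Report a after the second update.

-1.1248

∇g = (4a³ - 4ab + 2a - 2, -2a² + 2b)
Step 1: at (-1, 2.5), ∇g = (2, 3) → (-1, 2.5) − 0.1·(2, 3) = (-1.2, 2.2)
Step 2: at (-1.2, 2.2), ∇g = (-0.752, 1.52) → (-1.2, 2.2) − 0.1·(-0.752, 1.52) = (-1.1248, 2.048)
a = -1.1248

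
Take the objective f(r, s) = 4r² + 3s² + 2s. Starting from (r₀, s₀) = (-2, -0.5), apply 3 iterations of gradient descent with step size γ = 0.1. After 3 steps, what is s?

∇f = (8r, 6s + 2)
(r₁, s₁) = (-2, -0.5) − 0.1·(-16, -1) = (-0.4, -0.4)
(r₂, s₂) = (-0.4, -0.4) − 0.1·(-3.2, -0.4) = (-0.08, -0.36)
(r₃, s₃) = (-0.08, -0.36) − 0.1·(-0.64, -0.16) = (-0.016, -0.344)
s = -0.344

-0.344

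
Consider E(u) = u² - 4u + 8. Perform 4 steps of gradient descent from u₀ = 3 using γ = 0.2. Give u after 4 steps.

2.1296

E′(u) = 2u - 4
u₁ = 3 − 0.2·2 = 2.6
u₂ = 2.6 − 0.2·1.2 = 2.36
u₃ = 2.36 − 0.2·0.72 = 2.216
u₄ = 2.216 − 0.2·0.432 = 2.1296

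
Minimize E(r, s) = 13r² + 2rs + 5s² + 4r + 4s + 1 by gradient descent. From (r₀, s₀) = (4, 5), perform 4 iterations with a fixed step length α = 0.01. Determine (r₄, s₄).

∇E = (26r + 2s + 4, 2r + 10s + 4)
Step 1: at (4, 5), ∇E = (118, 62) → (4, 5) − 0.01·(118, 62) = (2.82, 4.38)
Step 2: at (2.82, 4.38), ∇E = (86.08, 53.44) → (2.82, 4.38) − 0.01·(86.08, 53.44) = (1.9592, 3.8456)
Step 3: at (1.9592, 3.8456), ∇E = (62.6304, 46.3744) → (1.9592, 3.8456) − 0.01·(62.6304, 46.3744) = (1.332896, 3.381856)
Step 4: at (1.332896, 3.381856), ∇E = (45.419008, 40.484352) → (1.332896, 3.381856) − 0.01·(45.419008, 40.484352) = (0.87870592, 2.97701248)

(0.87870592, 2.97701248)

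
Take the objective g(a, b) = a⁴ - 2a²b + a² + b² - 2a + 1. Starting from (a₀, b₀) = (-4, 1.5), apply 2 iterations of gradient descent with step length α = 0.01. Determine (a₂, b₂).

∇g = (4a³ - 4ab + 2a - 2, -2a² + 2b)
Step 1: at (-4, 1.5), ∇g = (-242, -29) → (-4, 1.5) − 0.01·(-242, -29) = (-1.58, 1.79)
Step 2: at (-1.58, 1.79), ∇g = (-9.624448, -1.4128) → (-1.58, 1.79) − 0.01·(-9.624448, -1.4128) = (-1.48375552, 1.804128)

(-1.48375552, 1.804128)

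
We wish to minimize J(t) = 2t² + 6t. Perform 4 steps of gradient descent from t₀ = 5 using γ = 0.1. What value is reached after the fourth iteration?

-0.6576

J′(t) = 4t + 6
Step 1: J′(5) = 26; t₁ = 5 − 0.1·26 = 2.4
Step 2: J′(2.4) = 15.6; t₂ = 2.4 − 0.1·15.6 = 0.84
Step 3: J′(0.84) = 9.36; t₃ = 0.84 − 0.1·9.36 = -0.096
Step 4: J′(-0.096) = 5.616; t₄ = -0.096 − 0.1·5.616 = -0.6576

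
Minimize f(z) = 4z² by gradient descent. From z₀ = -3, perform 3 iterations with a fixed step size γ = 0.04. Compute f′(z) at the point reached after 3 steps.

-7.546368

f′(z) = 8z
z₁ = -3 − 0.04·(-24) = -2.04
z₂ = -2.04 − 0.04·(-16.32) = -1.3872
z₃ = -1.3872 − 0.04·(-11.0976) = -0.943296
f′(z) at (-0.943296) = -7.546368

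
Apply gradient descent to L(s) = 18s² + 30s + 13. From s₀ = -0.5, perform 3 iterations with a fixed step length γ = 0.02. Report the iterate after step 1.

L′(s) = 36s + 30
s₁ = -0.5 − 0.02·12 = -0.74

-0.74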